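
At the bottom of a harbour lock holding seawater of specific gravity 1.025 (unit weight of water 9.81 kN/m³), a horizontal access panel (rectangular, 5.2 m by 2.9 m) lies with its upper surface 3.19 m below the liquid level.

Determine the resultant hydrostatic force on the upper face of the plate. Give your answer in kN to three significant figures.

F ≈ 484 kN

γ = 1.025 × 9.81 = 10.05525 kN/m³.
The plate is horizontal, so pressure is uniform at p = γ·h = 10.05525 × 3.19 = 32.0762 kN/m².
A = 5.2 × 2.9 = 15.08 m².
F = p·A = 32.0762 × 15.08 = 483.709 kN.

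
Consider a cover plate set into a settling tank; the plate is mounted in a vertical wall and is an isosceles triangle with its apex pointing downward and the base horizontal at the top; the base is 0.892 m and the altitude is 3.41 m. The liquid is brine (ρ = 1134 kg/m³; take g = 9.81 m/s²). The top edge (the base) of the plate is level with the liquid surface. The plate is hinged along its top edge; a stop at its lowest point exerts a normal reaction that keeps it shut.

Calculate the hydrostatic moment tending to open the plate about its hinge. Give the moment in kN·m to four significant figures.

γ = ρg = 1134 × 9.81 / 1000 = 11.12454 kN/m³.
With the apex down, the centroid sits h/3 = 3.41/3 = 1.13667 m below the base (the top edge), so the centroid depth is h_c = 1.13667 m.
A = ½ × 0.892 × 3.41 = 1.52086 m².
Resultant F = γ·h_c·A = 11.12454 × 1.13667 × 1.52086 = 19.2312 kN.
I_c = b·h³/36 = 0.892 × 3.41³/36 = 0.982484 m⁴.
Centre of pressure: y_p = y_c + I_c/(y_c·A) = 1.13667 + 0.982484/(1.13667 × 1.52086) = 1.13667 + 0.568332 = 1.705 m along the plane.
The resultant acts 1.13667 + 0.568332 = 1.705 m (along the plate) below the hinge at the top edge, so the moment about the hinge is M = F × 1.705 = 19.2312 × 1.705 = 32.7892 kN·m.

M ≈ 32.79 kN·m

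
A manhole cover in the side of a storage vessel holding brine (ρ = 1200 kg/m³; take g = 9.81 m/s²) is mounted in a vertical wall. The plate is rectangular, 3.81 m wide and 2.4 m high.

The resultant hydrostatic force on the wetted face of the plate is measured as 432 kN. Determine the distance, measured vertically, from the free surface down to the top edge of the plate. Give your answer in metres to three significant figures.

γ = ρg = 1200 × 9.81 / 1000 = 11.772 kN/m³.
A = 3.81 × 2.4 = 9.144 m².
From F = γ·h_c·A, the centroid depth is h_c = 432/(11.772 × 9.144) = 4.01326 m.
The centroid lies 2.4/2 = 1.2 m below the top edge, so the top edge sits at h_top = 4.01326 − 1.2 = 2.81326 m below the surface.

d_top ≈ 2.81 m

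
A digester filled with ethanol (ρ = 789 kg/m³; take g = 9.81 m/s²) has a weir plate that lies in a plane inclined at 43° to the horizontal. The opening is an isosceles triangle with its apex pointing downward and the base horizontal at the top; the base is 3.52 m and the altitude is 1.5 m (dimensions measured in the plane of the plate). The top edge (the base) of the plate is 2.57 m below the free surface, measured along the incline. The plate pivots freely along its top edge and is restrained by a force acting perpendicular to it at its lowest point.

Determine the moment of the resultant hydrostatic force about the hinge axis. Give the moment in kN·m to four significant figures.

M ≈ 23.13 kN·m

γ = ρg = 789 × 9.81 / 1000 = 7.74009 kN/m³.
Let θ = 43° be the plate's angle to the horizontal; measure y along the incline from where the plane meets the free surface. Vertical depth h = y·sinθ with sinθ = 0.681998.
With the apex down, the centroid sits h/3 = 1.5/3 = 0.5 m below the base (the top edge), so y_c = 2.57 + 0.5 = 3.07 m and h_c = 3.07 × 0.681998 = 2.09373 m.
A = ½ × 3.52 × 1.5 = 2.64 m².
Resultant F = γ·h_c·A = 7.74009 × 2.09373 × 2.64 = 42.7829 kN.
I_c = b·h³/36 = 3.52 × 1.5³/36 = 0.33 m⁴.
Centre of pressure: y_p = y_c + I_c/(y_c·A) = 3.07 + 0.33/(3.07 × 2.64) = 3.07 + 0.0407166 = 3.11072 m along the plane.
The resultant acts 0.5 + 0.0407166 = 0.540717 m (along the plate) below the hinge at the top edge, so the moment about the hinge is M = F × 0.540717 = 42.7829 × 0.540717 = 23.1334 kN·m.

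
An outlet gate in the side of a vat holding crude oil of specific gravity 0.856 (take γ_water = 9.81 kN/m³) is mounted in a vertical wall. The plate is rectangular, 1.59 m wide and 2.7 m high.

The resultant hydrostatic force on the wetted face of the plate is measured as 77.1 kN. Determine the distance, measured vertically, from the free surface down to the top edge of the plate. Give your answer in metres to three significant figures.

γ = 0.856 × 9.81 = 8.39736 kN/m³.
A = 1.59 × 2.7 = 4.293 m².
From F = γ·h_c·A, the centroid depth is h_c = 77.1/(8.39736 × 4.293) = 2.1387 m.
The centroid lies 2.7/2 = 1.35 m below the top edge, so the top edge sits at h_top = 2.1387 − 1.35 = 0.7887 m below the surface.

d_top ≈ 0.789 m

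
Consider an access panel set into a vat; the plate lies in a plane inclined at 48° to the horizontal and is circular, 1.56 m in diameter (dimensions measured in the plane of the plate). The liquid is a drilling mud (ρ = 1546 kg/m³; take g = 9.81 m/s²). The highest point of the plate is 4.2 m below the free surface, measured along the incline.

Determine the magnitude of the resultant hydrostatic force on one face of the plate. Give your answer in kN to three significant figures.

F ≈ 107 kN

γ = ρg = 1546 × 9.81 / 1000 = 15.16626 kN/m³.
Let θ = 48° be the plate's angle to the horizontal; measure y along the incline from where the plane meets the free surface. Vertical depth h = y·sinθ with sinθ = 0.743145.
The centroid is at the centre, 0.78 m below the top of the plate, so y_c = 4.2 + 0.78 = 4.98 m and h_c = 4.98 × 0.743145 = 3.70086 m.
A = π(0.78)² = 1.91134 m².
Resultant F = γ·h_c·A = 15.16626 × 3.70086 × 1.91134 = 107.28 kN.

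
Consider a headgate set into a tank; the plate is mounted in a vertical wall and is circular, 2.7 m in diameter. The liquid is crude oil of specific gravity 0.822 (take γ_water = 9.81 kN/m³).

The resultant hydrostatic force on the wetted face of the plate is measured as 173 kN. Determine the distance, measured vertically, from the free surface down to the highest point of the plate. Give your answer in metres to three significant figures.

d_top ≈ 2.40 m

γ = 0.822 × 9.81 = 8.06382 kN/m³.
A = π(1.35)² = 5.72555 m².
From F = γ·h_c·A, the centroid depth is h_c = 173/(8.06382 × 5.72555) = 3.74704 m.
The centroid is at the centre, 1.35 m below the top of the plate, so the highest point sits at h_top = 3.74704 − 1.35 = 2.39704 m below the surface.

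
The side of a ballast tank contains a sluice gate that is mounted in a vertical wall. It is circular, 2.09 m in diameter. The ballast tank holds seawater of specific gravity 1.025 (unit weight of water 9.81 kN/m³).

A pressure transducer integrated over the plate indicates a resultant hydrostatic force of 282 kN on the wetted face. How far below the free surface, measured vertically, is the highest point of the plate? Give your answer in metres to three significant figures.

γ = 1.025 × 9.81 = 10.05525 kN/m³.
A = π(1.045)² = 3.4307 m².
From F = γ·h_c·A, the centroid depth is h_c = 282/(10.05525 × 3.4307) = 8.17473 m.
The centroid is at the centre, 1.045 m below the top of the plate, so the highest point sits at h_top = 8.17473 − 1.045 = 7.12973 m below the surface.

d_top ≈ 7.13 m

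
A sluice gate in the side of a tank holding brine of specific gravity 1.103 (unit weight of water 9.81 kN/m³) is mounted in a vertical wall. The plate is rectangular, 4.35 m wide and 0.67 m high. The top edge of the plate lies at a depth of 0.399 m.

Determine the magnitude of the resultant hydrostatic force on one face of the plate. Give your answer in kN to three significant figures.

γ = 1.103 × 9.81 = 10.82043 kN/m³.
The centroid lies 0.67/2 = 0.335 m below the top edge, so the centroid depth is h_c = 0.399 + 0.335 = 0.734 m.
A = 4.35 × 0.67 = 2.9145 m².
Resultant F = γ·h_c·A = 10.82043 × 0.734 × 2.9145 = 23.1475 kN.

F ≈ 23.1 kN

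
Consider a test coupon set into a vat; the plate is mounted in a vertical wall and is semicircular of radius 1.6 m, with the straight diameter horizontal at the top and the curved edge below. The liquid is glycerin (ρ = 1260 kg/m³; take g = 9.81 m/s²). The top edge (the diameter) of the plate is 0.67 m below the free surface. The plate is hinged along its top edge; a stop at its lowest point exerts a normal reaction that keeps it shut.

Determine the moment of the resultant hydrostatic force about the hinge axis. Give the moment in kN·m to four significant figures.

γ = ρg = 1260 × 9.81 / 1000 = 12.3606 kN/m³.
The centroid of a semicircle lies 4r/(3π) = 0.679061 m from the diameter, here below the top edge, so the centroid depth is h_c = 0.67 + 0.679061 = 1.34906 m.
A = πr²/2 = π × 1.6²/2 = 4.02124 m².
Resultant F = γ·h_c·A = 12.3606 × 1.34906 × 4.02124 = 67.0549 kN.
I_c = (π/8 − 8/(9π))·r⁴ = 0.109757 × 1.6⁴ = 0.719303 m⁴.
Centre of pressure: y_p = y_c + I_c/(y_c·A) = 1.34906 + 0.719303/(1.34906 × 4.02124) = 1.34906 + 0.132593 = 1.48165 m along the plane.
The resultant acts 0.679061 + 0.132593 = 0.811654 m (along the plate) below the hinge at the top edge, so the moment about the hinge is M = F × 0.811654 = 67.0549 × 0.811654 = 54.4254 kN·m.

M ≈ 54.43 kN·m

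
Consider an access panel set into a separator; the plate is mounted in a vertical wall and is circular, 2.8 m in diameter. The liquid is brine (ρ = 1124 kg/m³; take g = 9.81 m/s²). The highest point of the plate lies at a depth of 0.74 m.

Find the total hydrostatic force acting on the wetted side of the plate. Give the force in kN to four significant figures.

γ = ρg = 1124 × 9.81 / 1000 = 11.02644 kN/m³.
The centroid is at the centre, 1.4 m below the top of the plate, so the centroid depth is h_c = 0.74 + 1.4 = 2.14 m.
A = π(1.4)² = 6.15752 m².
Resultant F = γ·h_c·A = 11.02644 × 2.14 × 6.15752 = 145.296 kN.

F ≈ 145.3 kN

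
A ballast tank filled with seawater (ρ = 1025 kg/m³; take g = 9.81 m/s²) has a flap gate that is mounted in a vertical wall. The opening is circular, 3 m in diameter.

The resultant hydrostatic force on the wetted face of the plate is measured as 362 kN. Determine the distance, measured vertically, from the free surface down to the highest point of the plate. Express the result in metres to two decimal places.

γ = ρg = 1025 × 9.81 / 1000 = 10.05525 kN/m³.
A = π(1.5)² = 7.06858 m².
From F = γ·h_c·A, the centroid depth is h_c = 362/(10.05525 × 7.06858) = 5.09312 m.
The centroid is at the centre, 1.5 m below the top of the plate, so the highest point sits at h_top = 5.09312 − 1.5 = 3.59312 m below the surface.

d_top ≈ 3.59 m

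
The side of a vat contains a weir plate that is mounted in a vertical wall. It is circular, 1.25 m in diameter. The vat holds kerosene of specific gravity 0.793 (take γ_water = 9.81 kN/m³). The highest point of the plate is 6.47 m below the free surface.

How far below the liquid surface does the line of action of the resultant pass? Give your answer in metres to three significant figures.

γ = 0.793 × 9.81 = 7.77933 kN/m³.
The centroid is at the centre, 0.625 m below the top of the plate, so the centroid depth is h_c = 6.47 + 0.625 = 7.095 m.
A = π(0.625)² = 1.22718 m².
Resultant F = γ·h_c·A = 7.77933 × 7.095 × 1.22718 = 67.7334 kN.
I_c = πr⁴/4 = π × 0.625⁴/4 = 0.119842 m⁴.
Centre of pressure: y_p = y_c + I_c/(y_c·A) = 7.095 + 0.119842/(7.095 × 1.22718) = 7.095 + 0.0137641 = 7.10876 m along the plane.

h_p = 7.11 m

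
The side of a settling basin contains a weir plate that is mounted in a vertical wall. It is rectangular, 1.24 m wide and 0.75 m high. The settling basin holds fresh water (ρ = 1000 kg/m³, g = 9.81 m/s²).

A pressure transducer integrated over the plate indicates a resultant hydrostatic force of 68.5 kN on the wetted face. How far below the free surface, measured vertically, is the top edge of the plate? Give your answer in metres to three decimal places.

γ = ρg = 1000 × 9.81 = 9810 N/m³ = 9.81 kN/m³.
A = 1.24 × 0.75 = 0.93 m².
From F = γ·h_c·A, the centroid depth is h_c = 68.5/(9.81 × 0.93) = 7.50825 m.
The centroid lies 0.75/2 = 0.375 m below the top edge, so the top edge sits at h_top = 7.50825 − 0.375 = 7.13325 m below the surface.

d_top ≈ 7.133 m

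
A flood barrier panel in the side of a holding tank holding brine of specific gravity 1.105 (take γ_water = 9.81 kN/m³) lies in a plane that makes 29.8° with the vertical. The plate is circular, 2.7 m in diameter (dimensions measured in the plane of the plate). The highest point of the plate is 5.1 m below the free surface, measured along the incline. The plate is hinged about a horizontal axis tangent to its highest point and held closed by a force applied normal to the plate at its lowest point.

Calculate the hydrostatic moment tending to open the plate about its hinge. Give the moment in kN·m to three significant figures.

M ≈ 494 kN·m

γ = 1.105 × 9.81 = 10.84005 kN/m³.
The plate makes 29.8° with the vertical, i.e. θ = 90° − 29.8° = 60.2° to the horizontal. Measuring y along the incline from the free-surface line, vertical depth h = y·sinθ with sinθ = 0.867765.
The centroid is at the centre, 1.35 m below the top of the plate, so y_c = 5.1 + 1.35 = 6.45 m and h_c = 6.45 × 0.867765 = 5.59708 m.
A = π(1.35)² = 5.72555 m².
Resultant F = γ·h_c·A = 10.84005 × 5.59708 × 5.72555 = 347.384 kN.
I_c = πr⁴/4 = π × 1.35⁴/4 = 2.6087 m⁴.
Centre of pressure: y_p = y_c + I_c/(y_c·A) = 6.45 + 2.6087/(6.45 × 5.72555) = 6.45 + 0.0706394 = 6.52064 m along the plane.
The resultant acts 1.35 + 0.0706394 = 1.42064 m (along the plate) below the hinge at the top edge, so the moment about the hinge is M = F × 1.42064 = 347.384 × 1.42064 = 493.508 kN·m.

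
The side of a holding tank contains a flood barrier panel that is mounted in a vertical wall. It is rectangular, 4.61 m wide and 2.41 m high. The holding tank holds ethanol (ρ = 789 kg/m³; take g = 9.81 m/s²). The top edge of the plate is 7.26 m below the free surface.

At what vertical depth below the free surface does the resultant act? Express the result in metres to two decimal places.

γ = ρg = 789 × 9.81 / 1000 = 7.74009 kN/m³.
The centroid lies 2.41/2 = 1.205 m below the top edge, so the centroid depth is h_c = 7.26 + 1.205 = 8.465 m.
A = 4.61 × 2.41 = 11.1101 m².
Resultant F = γ·h_c·A = 7.74009 × 8.465 × 11.1101 = 727.932 kN.
I_c = b·h³/12 = 4.61 × 2.41³/12 = 5.37738 m⁴.
Centre of pressure: y_p = y_c + I_c/(y_c·A) = 8.465 + 5.37738/(8.465 × 11.1101) = 8.465 + 0.0571776 = 8.52218 m along the plane.

h_p = 8.52 m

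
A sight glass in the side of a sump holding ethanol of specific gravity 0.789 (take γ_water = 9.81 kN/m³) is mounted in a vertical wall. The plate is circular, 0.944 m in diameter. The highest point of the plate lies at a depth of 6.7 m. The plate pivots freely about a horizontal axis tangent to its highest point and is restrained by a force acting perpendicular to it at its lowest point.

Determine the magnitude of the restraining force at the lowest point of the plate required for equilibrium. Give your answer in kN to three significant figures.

P ≈ 19.7 kN

γ = 0.789 × 9.81 = 7.74009 kN/m³.
The centroid is at the centre, 0.472 m below the top of the plate, so the centroid depth is h_c = 6.7 + 0.472 = 7.172 m.
A = π(0.472)² = 0.699897 m².
Resultant F = γ·h_c·A = 7.74009 × 7.172 × 0.699897 = 38.8526 kN.
I_c = πr⁴/4 = π × 0.472⁴/4 = 0.0389814 m⁴.
Centre of pressure: y_p = y_c + I_c/(y_c·A) = 7.172 + 0.0389814/(7.172 × 0.699897) = 7.172 + 0.00776574 = 7.17977 m along the plane.
The resultant acts 0.472 + 0.00776574 = 0.479766 m (along the plate) below the hinge at the top edge, so the moment about the hinge is M = F × 0.479766 = 38.8526 × 0.479766 = 18.6402 kN·m.
A normal force at the bottom, 0.944 m from the hinge, must supply this moment: P = 18.6402/0.944 = 19.746 kN.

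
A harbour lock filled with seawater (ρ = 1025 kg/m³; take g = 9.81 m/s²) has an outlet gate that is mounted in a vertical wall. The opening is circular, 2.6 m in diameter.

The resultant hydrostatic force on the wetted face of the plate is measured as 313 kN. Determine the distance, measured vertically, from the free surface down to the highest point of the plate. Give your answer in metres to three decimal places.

γ = ρg = 1025 × 9.81 / 1000 = 10.05525 kN/m³.
A = π(1.3)² = 5.30929 m².
From F = γ·h_c·A, the centroid depth is h_c = 313/(10.05525 × 5.30929) = 5.86293 m.
The centroid is at the centre, 1.3 m below the top of the plate, so the highest point sits at h_top = 5.86293 − 1.3 = 4.56293 m below the surface.

d_top ≈ 4.563 m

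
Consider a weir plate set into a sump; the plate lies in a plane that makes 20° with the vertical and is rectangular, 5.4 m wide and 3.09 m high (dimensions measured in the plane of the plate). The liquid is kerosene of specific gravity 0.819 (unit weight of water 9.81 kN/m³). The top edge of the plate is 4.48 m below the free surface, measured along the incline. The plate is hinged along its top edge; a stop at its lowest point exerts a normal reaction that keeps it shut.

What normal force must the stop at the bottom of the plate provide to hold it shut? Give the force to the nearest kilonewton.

P ≈ 412 kN

γ = 0.819 × 9.81 = 8.03439 kN/m³.
The plate makes 20° with the vertical, i.e. θ = 90° − 20° = 70° to the horizontal. Measuring y along the incline from the free-surface line, vertical depth h = y·sinθ with sinθ = 0.939693.
The centroid lies 3.09/2 = 1.545 m below the top edge, so y_c = 4.48 + 1.545 = 6.025 m and h_c = 6.025 × 0.939693 = 5.66165 m.
A = 5.4 × 3.09 = 16.686 m².
Resultant F = γ·h_c·A = 8.03439 × 5.66165 × 16.686 = 759.011 kN.
I_c = b·h³/12 = 5.4 × 3.09³/12 = 13.2766 m⁴.
Centre of pressure: y_p = y_c + I_c/(y_c·A) = 6.025 + 13.2766/(6.025 × 16.686) = 6.025 + 0.132062 = 6.15706 m along the plane.
The resultant acts 1.545 + 0.132062 = 1.67706 m (along the plate) below the hinge at the top edge, so the moment about the hinge is M = F × 1.67706 = 759.011 × 1.67706 = 1272.91 kN·m.
A normal force at the bottom, 3.09 m from the hinge, must supply this moment: P = 1272.91/3.09 = 411.945 kN.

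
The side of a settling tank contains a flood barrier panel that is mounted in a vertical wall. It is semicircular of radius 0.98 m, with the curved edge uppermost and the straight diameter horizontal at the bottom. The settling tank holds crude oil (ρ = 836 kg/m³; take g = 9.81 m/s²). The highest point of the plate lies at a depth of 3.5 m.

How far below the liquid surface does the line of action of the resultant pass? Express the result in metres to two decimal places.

γ = ρg = 836 × 9.81 / 1000 = 8.20116 kN/m³.
The centroid lies 4r/(3π) = 0.415925 m above the diameter, so r − 4r/(3π) = 0.98 − 0.415925 = 0.564075 m below the topmost point, so the centroid depth is h_c = 3.5 + 0.564075 = 4.06407 m.
A = πr²/2 = π × 0.98²/2 = 1.50859 m².
Resultant F = γ·h_c·A = 8.20116 × 4.06407 × 1.50859 = 50.2814 kN.
I_c = (π/8 − 8/(9π))·r⁴ = 0.109757 × 0.98⁴ = 0.101236 m⁴.
Centre of pressure: y_p = y_c + I_c/(y_c·A) = 4.06407 + 0.101236/(4.06407 × 1.50859) = 4.06407 + 0.0165121 = 4.08058 m along the plane.

h_p = 4.08 m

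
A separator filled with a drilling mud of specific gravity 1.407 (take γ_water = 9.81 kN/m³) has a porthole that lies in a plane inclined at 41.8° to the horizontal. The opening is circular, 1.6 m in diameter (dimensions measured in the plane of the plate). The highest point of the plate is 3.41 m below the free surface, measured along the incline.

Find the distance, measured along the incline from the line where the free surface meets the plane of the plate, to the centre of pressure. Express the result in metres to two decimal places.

y_p = 4.25 m

γ = 1.407 × 9.81 = 13.80267 kN/m³.
Let θ = 41.8° be the plate's angle to the horizontal; measure y along the incline from where the plane meets the free surface. Vertical depth h = y·sinθ with sinθ = 0.666532.
The centroid is at the centre, 0.8 m below the top of the plate, so y_c = 3.41 + 0.8 = 4.21 m and h_c = 4.21 × 0.666532 = 2.8061 m.
A = π(0.8)² = 2.01062 m².
Resultant F = γ·h_c·A = 13.80267 × 2.8061 × 2.01062 = 77.8747 kN.
I_c = πr⁴/4 = π × 0.8⁴/4 = 0.321699 m⁴.
Centre of pressure: y_p = y_c + I_c/(y_c·A) = 4.21 + 0.321699/(4.21 × 2.01062) = 4.21 + 0.0380047 = 4.248 m along the plane.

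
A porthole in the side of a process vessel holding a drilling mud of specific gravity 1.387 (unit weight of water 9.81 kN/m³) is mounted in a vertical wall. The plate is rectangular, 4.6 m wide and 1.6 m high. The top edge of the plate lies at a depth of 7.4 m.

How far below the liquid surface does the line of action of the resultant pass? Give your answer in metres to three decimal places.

γ = 1.387 × 9.81 = 13.60647 kN/m³.
The centroid lies 1.6/2 = 0.8 m below the top edge, so the centroid depth is h_c = 7.4 + 0.8 = 8.2 m.
A = 4.6 × 1.6 = 7.36 m².
Resultant F = γ·h_c·A = 13.60647 × 8.2 × 7.36 = 821.178 kN.
I_c = b·h³/12 = 4.6 × 1.6³/12 = 1.57013 m⁴.
Centre of pressure: y_p = y_c + I_c/(y_c·A) = 8.2 + 1.57013/(8.2 × 7.36) = 8.2 + 0.0260162 = 8.22602 m along the plane.

h_p = 8.226 m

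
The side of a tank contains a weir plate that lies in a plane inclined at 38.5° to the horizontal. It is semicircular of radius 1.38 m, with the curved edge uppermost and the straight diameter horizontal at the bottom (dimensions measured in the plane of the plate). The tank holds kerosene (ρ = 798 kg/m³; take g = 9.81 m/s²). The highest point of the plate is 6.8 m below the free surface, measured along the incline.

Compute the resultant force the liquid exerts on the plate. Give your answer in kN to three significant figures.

F ≈ 111 kN

γ = ρg = 798 × 9.81 / 1000 = 7.82838 kN/m³.
Let θ = 38.5° be the plate's angle to the horizontal; measure y along the incline from where the plane meets the free surface. Vertical depth h = y·sinθ with sinθ = 0.622515.
The centroid lies 4r/(3π) = 0.58569 m above the diameter, so r − 4r/(3π) = 1.38 − 0.58569 = 0.79431 m below the topmost point, so y_c = 6.8 + 0.79431 = 7.59431 m and h_c = 7.59431 × 0.622515 = 4.72757 m.
A = πr²/2 = π × 1.38²/2 = 2.99142 m².
Resultant F = γ·h_c·A = 7.82838 × 4.72757 × 2.99142 = 110.71 kN.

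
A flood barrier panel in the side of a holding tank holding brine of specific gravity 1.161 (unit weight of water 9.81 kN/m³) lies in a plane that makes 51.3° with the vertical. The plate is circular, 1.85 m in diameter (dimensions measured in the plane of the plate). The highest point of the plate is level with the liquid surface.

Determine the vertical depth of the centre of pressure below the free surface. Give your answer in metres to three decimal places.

h_p = 0.723 m

γ = 1.161 × 9.81 = 11.38941 kN/m³.
The plate makes 51.3° with the vertical, i.e. θ = 90° − 51.3° = 38.7° to the horizontal. Measuring y along the incline from the free-surface line, vertical depth h = y·sinθ with sinθ = 0.625243.
The centroid is at the centre, 0.925 m below the top of the plate, so y_c = 0.925 m and h_c = 0.925 × 0.625243 = 0.57835 m.
A = π(0.925)² = 2.68803 m².
Resultant F = γ·h_c·A = 11.38941 × 0.57835 × 2.68803 = 17.7062 kN.
I_c = πr⁴/4 = π × 0.925⁴/4 = 0.574985 m⁴.
Centre of pressure: y_p = y_c + I_c/(y_c·A) = 0.925 + 0.574985/(0.925 × 2.68803) = 0.925 + 0.231249 = 1.15625 m along the plane.
Vertically, h_p = y_p·sinθ = 1.15625 × 0.625243 = 0.722937 m.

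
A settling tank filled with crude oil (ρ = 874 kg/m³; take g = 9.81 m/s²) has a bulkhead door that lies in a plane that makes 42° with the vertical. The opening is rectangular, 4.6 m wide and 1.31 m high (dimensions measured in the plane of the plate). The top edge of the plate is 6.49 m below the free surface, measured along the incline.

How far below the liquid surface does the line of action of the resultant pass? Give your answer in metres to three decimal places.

γ = ρg = 874 × 9.81 / 1000 = 8.57394 kN/m³.
The plate makes 42° with the vertical, i.e. θ = 90° − 42° = 48° to the horizontal. Measuring y along the incline from the free-surface line, vertical depth h = y·sinθ with sinθ = 0.743145.
The centroid lies 1.31/2 = 0.655 m below the top edge, so y_c = 6.49 + 0.655 = 7.145 m and h_c = 7.145 × 0.743145 = 5.30977 m.
A = 4.6 × 1.31 = 6.026 m².
Resultant F = γ·h_c·A = 8.57394 × 5.30977 × 6.026 = 274.338 kN.
I_c = b·h³/12 = 4.6 × 1.31³/12 = 0.861768 m⁴.
Centre of pressure: y_p = y_c + I_c/(y_c·A) = 7.145 + 0.861768/(7.145 × 6.026) = 7.145 + 0.0200152 = 7.16502 m along the plane.
Vertically, h_p = y_p·sinθ = 7.16502 × 0.743145 = 5.32465 m.

h_p = 5.325 m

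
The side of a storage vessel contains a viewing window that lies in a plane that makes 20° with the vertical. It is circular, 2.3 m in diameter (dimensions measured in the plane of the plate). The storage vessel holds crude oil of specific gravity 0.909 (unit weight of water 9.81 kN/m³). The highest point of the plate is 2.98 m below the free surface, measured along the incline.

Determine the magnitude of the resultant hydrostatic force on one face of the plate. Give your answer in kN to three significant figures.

γ = 0.909 × 9.81 = 8.91729 kN/m³.
The plate makes 20° with the vertical, i.e. θ = 90° − 20° = 70° to the horizontal. Measuring y along the incline from the free-surface line, vertical depth h = y·sinθ with sinθ = 0.939693.
The centroid is at the centre, 1.15 m below the top of the plate, so y_c = 2.98 + 1.15 = 4.13 m and h_c = 4.13 × 0.939693 = 3.88093 m.
A = π(1.15)² = 4.15476 m².
Resultant F = γ·h_c·A = 8.91729 × 3.88093 × 4.15476 = 143.785 kN.

F ≈ 144 kN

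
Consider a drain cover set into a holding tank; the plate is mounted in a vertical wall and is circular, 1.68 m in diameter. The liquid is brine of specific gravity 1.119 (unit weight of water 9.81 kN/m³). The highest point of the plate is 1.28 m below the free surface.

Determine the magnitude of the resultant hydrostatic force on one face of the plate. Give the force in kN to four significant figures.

γ = 1.119 × 9.81 = 10.97739 kN/m³.
The centroid is at the centre, 0.84 m below the top of the plate, so the centroid depth is h_c = 1.28 + 0.84 = 2.12 m.
A = π(0.84)² = 2.21671 m².
Resultant F = γ·h_c·A = 10.97739 × 2.12 × 2.21671 = 51.5874 kN.

F ≈ 51.59 kN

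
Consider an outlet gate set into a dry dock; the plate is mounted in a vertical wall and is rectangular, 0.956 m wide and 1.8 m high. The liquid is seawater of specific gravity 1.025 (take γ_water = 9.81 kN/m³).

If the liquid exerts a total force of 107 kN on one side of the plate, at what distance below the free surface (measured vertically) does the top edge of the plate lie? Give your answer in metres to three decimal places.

γ = 1.025 × 9.81 = 10.05525 kN/m³.
A = 0.956 × 1.8 = 1.7208 m².
From F = γ·h_c·A, the centroid depth is h_c = 107/(10.05525 × 1.7208) = 6.18387 m.
The centroid lies 1.8/2 = 0.9 m below the top edge, so the top edge sits at h_top = 6.18387 − 0.9 = 5.28387 m below the surface.

d_top ≈ 5.284 m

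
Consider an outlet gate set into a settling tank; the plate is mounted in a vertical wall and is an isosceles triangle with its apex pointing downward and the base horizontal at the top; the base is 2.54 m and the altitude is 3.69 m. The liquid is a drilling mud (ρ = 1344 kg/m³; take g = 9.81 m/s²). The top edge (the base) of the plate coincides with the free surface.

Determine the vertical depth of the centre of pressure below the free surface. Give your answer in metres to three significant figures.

h_p = 1.85 m

γ = ρg = 1344 × 9.81 / 1000 = 13.18464 kN/m³.
With the apex down, the centroid sits h/3 = 3.69/3 = 1.23 m below the base (the top edge), so the centroid depth is h_c = 1.23 m.
A = ½ × 2.54 × 3.69 = 4.6863 m².
Resultant F = γ·h_c·A = 13.18464 × 1.23 × 4.6863 = 75.9982 kN.
I_c = b·h³/36 = 2.54 × 3.69³/36 = 3.54495 m⁴.
Centre of pressure: y_p = y_c + I_c/(y_c·A) = 1.23 + 3.54495/(1.23 × 4.6863) = 1.23 + 0.615 = 1.845 m along the plane.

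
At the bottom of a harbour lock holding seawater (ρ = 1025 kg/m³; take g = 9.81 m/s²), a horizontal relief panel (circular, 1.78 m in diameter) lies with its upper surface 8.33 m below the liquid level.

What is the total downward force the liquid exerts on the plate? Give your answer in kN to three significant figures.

F ≈ 208 kN

γ = ρg = 1025 × 9.81 / 1000 = 10.05525 kN/m³.
The plate is horizontal, so pressure is uniform at p = γ·h = 10.05525 × 8.33 = 83.7602 kN/m².
A = π(0.89)² = 2.48846 m².
F = p·A = 83.7602 × 2.48846 = 208.434 kN.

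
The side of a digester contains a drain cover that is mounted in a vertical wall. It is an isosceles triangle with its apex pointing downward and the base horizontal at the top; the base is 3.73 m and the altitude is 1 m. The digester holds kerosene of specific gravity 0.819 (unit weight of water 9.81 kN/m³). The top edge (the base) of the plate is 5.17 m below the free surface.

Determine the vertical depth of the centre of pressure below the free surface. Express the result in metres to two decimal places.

γ = 0.819 × 9.81 = 8.03439 kN/m³.
With the apex down, the centroid sits h/3 = 1/3 = 0.333333 m below the base (the top edge), so the centroid depth is h_c = 5.17 + 0.333333 = 5.50333 m.
A = ½ × 3.73 × 1 = 1.865 m².
Resultant F = γ·h_c·A = 8.03439 × 5.50333 × 1.865 = 82.4627 kN.
I_c = b·h³/36 = 3.73 × 1³/36 = 0.103611 m⁴.
Centre of pressure: y_p = y_c + I_c/(y_c·A) = 5.50333 + 0.103611/(5.50333 × 1.865) = 5.50333 + 0.0100949 = 5.51342 m along the plane.

h_p = 5.51 m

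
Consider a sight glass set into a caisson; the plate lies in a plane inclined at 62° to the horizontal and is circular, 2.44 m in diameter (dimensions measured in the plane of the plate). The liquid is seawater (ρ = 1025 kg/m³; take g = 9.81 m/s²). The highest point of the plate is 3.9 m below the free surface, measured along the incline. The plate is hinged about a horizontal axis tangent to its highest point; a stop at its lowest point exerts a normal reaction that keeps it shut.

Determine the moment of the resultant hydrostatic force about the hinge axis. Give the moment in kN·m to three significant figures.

γ = ρg = 1025 × 9.81 / 1000 = 10.05525 kN/m³.
Let θ = 62° be the plate's angle to the horizontal; measure y along the incline from where the plane meets the free surface. Vertical depth h = y·sinθ with sinθ = 0.882948.
The centroid is at the centre, 1.22 m below the top of the plate, so y_c = 3.9 + 1.22 = 5.12 m and h_c = 5.12 × 0.882948 = 4.52069 m.
A = π(1.22)² = 4.67595 m².
Resultant F = γ·h_c·A = 10.05525 × 4.52069 × 4.67595 = 212.553 kN.
I_c = πr⁴/4 = π × 1.22⁴/4 = 1.73992 m⁴.
Centre of pressure: y_p = y_c + I_c/(y_c·A) = 5.12 + 1.73992/(5.12 × 4.67595) = 5.12 + 0.0726757 = 5.19268 m along the plane.
The resultant acts 1.22 + 0.0726757 = 1.29268 m (along the plate) below the hinge at the top edge, so the moment about the hinge is M = F × 1.29268 = 212.553 × 1.29268 = 274.763 kN·m.

M ≈ 275 kN·m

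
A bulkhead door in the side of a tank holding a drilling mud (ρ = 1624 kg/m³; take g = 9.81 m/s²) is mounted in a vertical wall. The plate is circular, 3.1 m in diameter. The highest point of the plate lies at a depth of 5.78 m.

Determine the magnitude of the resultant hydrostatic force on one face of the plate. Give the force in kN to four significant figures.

F ≈ 881.4 kN

γ = ρg = 1624 × 9.81 / 1000 = 15.93144 kN/m³.
The centroid is at the centre, 1.55 m below the top of the plate, so the centroid depth is h_c = 5.78 + 1.55 = 7.33 m.
A = π(1.55)² = 7.54768 m².
Resultant F = γ·h_c·A = 15.93144 × 7.33 × 7.54768 = 881.399 kN.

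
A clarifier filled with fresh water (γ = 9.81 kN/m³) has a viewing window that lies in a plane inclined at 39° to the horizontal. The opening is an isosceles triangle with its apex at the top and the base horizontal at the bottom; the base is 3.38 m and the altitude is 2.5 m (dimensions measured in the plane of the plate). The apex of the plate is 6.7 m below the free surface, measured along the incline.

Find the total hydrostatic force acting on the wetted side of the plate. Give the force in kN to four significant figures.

γ = 9.81 kN/m³.
Let θ = 39° be the plate's angle to the horizontal; measure y along the incline from where the plane meets the free surface. Vertical depth h = y·sinθ with sinθ = 0.629320.
With the apex up, the centroid sits 2h/3 = 2 × 2.5/3 = 1.66667 m below the apex, so y_c = 6.7 + 1.66667 = 8.36667 m and h_c = 8.36667 × 0.629320 = 5.26531 m.
A = ½ × 3.38 × 2.5 = 4.225 m².
Resultant F = γ·h_c·A = 9.81 × 5.26531 × 4.225 = 218.233 kN.

F ≈ 218.2 kN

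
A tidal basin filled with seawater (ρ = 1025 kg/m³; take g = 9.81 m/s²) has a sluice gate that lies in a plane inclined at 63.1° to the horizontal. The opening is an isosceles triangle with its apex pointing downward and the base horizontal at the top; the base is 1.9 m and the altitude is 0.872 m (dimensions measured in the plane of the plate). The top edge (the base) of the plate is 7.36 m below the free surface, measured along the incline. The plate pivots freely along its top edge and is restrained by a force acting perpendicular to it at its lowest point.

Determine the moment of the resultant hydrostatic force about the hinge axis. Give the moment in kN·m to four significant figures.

γ = ρg = 1025 × 9.81 / 1000 = 10.05525 kN/m³.
Let θ = 63.1° be the plate's angle to the horizontal; measure y along the incline from where the plane meets the free surface. Vertical depth h = y·sinθ with sinθ = 0.891798.
With the apex down, the centroid sits h/3 = 0.872/3 = 0.290667 m below the base (the top edge), so y_c = 7.36 + 0.290667 = 7.65067 m and h_c = 7.65067 × 0.891798 = 6.82285 m.
A = ½ × 1.9 × 0.872 = 0.8284 m².
Resultant F = γ·h_c·A = 10.05525 × 6.82285 × 0.8284 = 56.8328 kN.
I_c = b·h³/36 = 1.9 × 0.872³/36 = 0.0349946 m⁴.
Centre of pressure: y_p = y_c + I_c/(y_c·A) = 7.65067 + 0.0349946/(7.65067 × 0.8284) = 7.65067 + 0.00552156 = 7.65619 m along the plane.
The resultant acts 0.290667 + 0.00552156 = 0.296189 m (along the plate) below the hinge at the top edge, so the moment about the hinge is M = F × 0.296189 = 56.8328 × 0.296189 = 16.8333 kN·m.

M ≈ 16.83 kN·m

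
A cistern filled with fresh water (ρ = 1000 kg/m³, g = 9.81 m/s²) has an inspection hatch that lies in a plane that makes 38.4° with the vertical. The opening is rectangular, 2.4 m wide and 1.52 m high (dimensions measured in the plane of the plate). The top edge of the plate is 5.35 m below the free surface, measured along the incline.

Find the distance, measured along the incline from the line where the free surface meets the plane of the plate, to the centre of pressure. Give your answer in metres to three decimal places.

γ = ρg = 1000 × 9.81 = 9810 N/m³ = 9.81 kN/m³.
The plate makes 38.4° with the vertical, i.e. θ = 90° − 38.4° = 51.6° to the horizontal. Measuring y along the incline from the free-surface line, vertical depth h = y·sinθ with sinθ = 0.783693.
The centroid lies 1.52/2 = 0.76 m below the top edge, so y_c = 5.35 + 0.76 = 6.11 m and h_c = 6.11 × 0.783693 = 4.78836 m.
A = 2.4 × 1.52 = 3.648 m².
Resultant F = γ·h_c·A = 9.81 × 4.78836 × 3.648 = 171.36 kN.
I_c = b·h³/12 = 2.4 × 1.52³/12 = 0.702362 m⁴.
Centre of pressure: y_p = y_c + I_c/(y_c·A) = 6.11 + 0.702362/(6.11 × 3.648) = 6.11 + 0.0315112 = 6.14151 m along the plane.

y_p = 6.142 m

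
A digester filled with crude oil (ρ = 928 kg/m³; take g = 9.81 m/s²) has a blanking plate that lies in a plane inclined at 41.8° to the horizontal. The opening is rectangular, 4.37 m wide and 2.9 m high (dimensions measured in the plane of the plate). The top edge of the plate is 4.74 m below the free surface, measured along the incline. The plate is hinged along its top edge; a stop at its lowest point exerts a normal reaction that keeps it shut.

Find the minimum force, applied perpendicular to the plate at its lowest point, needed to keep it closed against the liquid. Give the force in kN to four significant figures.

P ≈ 256.6 kN

γ = ρg = 928 × 9.81 / 1000 = 9.10368 kN/m³.
Let θ = 41.8° be the plate's angle to the horizontal; measure y along the incline from where the plane meets the free surface. Vertical depth h = y·sinθ with sinθ = 0.666532.
The centroid lies 2.9/2 = 1.45 m below the top edge, so y_c = 4.74 + 1.45 = 6.19 m and h_c = 6.19 × 0.666532 = 4.12583 m.
A = 4.37 × 2.9 = 12.673 m².
Resultant F = γ·h_c·A = 9.10368 × 4.12583 × 12.673 = 476.001 kN.
I_c = b·h³/12 = 4.37 × 2.9³/12 = 8.88166 m⁴.
Centre of pressure: y_p = y_c + I_c/(y_c·A) = 6.19 + 8.88166/(6.19 × 12.673) = 6.19 + 0.11322 = 6.30322 m along the plane.
The resultant acts 1.45 + 0.11322 = 1.56322 m (along the plate) below the hinge at the top edge, so the moment about the hinge is M = F × 1.56322 = 476.001 × 1.56322 = 744.094 kN·m.
A normal force at the bottom, 2.9 m from the hinge, must supply this moment: P = 744.094/2.9 = 256.584 kN.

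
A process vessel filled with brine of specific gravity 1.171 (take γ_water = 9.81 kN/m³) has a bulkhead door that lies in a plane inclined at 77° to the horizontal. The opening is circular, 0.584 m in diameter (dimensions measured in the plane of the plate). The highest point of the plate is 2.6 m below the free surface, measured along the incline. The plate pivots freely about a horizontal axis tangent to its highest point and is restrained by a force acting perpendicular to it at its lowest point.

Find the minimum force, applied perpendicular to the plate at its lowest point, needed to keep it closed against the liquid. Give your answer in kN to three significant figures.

γ = 1.171 × 9.81 = 11.48751 kN/m³.
Let θ = 77° be the plate's angle to the horizontal; measure y along the incline from where the plane meets the free surface. Vertical depth h = y·sinθ with sinθ = 0.974370.
The centroid is at the centre, 0.292 m below the top of the plate, so y_c = 2.6 + 0.292 = 2.892 m and h_c = 2.892 × 0.974370 = 2.81788 m.
A = π(0.292)² = 0.267865 m².
Resultant F = γ·h_c·A = 11.48751 × 2.81788 × 0.267865 = 8.6709 kN.
I_c = πr⁴/4 = π × 0.292⁴/4 = 0.00570981 m⁴.
Centre of pressure: y_p = y_c + I_c/(y_c·A) = 2.892 + 0.00570981/(2.892 × 0.267865) = 2.892 + 0.00737068 = 2.89937 m along the plane.
The resultant acts 0.292 + 0.00737068 = 0.299371 m (along the plate) below the hinge at the top edge, so the moment about the hinge is M = F × 0.299371 = 8.6709 × 0.299371 = 2.59582 kN·m.
A normal force at the bottom, 0.584 m from the hinge, must supply this moment: P = 2.59582/0.584 = 4.4449 kN.

P ≈ 4.44 kN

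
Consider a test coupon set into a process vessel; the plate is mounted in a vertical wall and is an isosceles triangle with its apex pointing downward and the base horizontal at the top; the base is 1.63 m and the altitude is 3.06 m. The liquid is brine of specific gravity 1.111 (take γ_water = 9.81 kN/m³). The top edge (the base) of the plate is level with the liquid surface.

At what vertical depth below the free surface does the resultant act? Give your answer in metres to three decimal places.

γ = 1.111 × 9.81 = 10.89891 kN/m³.
With the apex down, the centroid sits h/3 = 3.06/3 = 1.02 m below the base (the top edge), so the centroid depth is h_c = 1.02 m.
A = ½ × 1.63 × 3.06 = 2.4939 m².
Resultant F = γ·h_c·A = 10.89891 × 1.02 × 2.4939 = 27.7244 kN.
I_c = b·h³/36 = 1.63 × 3.06³/36 = 1.29733 m⁴.
Centre of pressure: y_p = y_c + I_c/(y_c·A) = 1.02 + 1.29733/(1.02 × 2.4939) = 1.02 + 0.510001 = 1.53 m along the plane.

h_p = 1.530 m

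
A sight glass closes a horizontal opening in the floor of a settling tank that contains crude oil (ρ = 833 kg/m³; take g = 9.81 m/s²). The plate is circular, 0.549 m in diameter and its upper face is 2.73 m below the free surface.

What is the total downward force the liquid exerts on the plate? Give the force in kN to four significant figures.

γ = ρg = 833 × 9.81 / 1000 = 8.17173 kN/m³.
The plate is horizontal, so pressure is uniform at p = γ·h = 8.17173 × 2.73 = 22.3088 kN/m².
A = π(0.2745)² = 0.23672 m².
F = p·A = 22.3088 × 0.23672 = 5.28094 kN.

F ≈ 5.281 kN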